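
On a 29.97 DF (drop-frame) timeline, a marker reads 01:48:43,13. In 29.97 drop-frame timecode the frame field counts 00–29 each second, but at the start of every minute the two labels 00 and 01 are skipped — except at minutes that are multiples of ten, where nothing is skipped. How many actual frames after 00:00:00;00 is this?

As if non-drop at 30 labels/s: (1 × 3600 + 48 × 60 + 43) × 30 + 13 = 195703.
Minute boundaries passed: 108; those not divisible by 10: 108 − 10 = 98; dropped labels = 2 × 98 = 196.
Actual frame index = 195703 − 196 = 195507.

195507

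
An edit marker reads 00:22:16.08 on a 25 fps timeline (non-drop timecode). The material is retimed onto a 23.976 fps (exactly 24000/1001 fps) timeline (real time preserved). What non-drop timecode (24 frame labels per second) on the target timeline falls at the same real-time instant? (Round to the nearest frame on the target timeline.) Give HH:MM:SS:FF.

Source frame index: (0×3600 + 22×60 + 16) × 25 + 8 = 33408.
Real time: 33408 / (25) = 33408/25 s.
Target frame: (33408/25) × (24000/1001) = 32071680/1001 ≈ 32039.640 → 32040.
At 24 labels/s: frame 32040 → 00:22:15:00.

00:22:15:00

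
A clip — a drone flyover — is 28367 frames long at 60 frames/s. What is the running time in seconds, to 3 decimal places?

Running time = 28367 × 1/60 = 28367/60 s ≈ 472.783 s.

472.783 seconds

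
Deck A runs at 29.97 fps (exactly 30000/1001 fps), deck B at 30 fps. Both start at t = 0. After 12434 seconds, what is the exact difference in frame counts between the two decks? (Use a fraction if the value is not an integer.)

A emits 30000/1001 × 12434 = 373020000/1001 frames; B emits 30 × 12434 = 373020.
Difference = 373020/1001 frames (≈ 372.6474); B is ahead of A.

373020/1001 frames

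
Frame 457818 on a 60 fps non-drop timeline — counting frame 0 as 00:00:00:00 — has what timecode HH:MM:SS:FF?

02:07:10:18

457818 ÷ 60 = 7630 full seconds, remainder 18 frames.
7630 s = 2 h 7 min 10 s.
Timecode: 02:07:10:18.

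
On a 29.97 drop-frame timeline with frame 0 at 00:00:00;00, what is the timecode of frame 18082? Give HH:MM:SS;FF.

00:10:03;10

Each 10-minute DF block holds 10 × 60 × 30 − 9 × 2 = 17982 frames. 18082 ÷ 17982 → 1 full block, remainder 100.
Within the partial block the first minute is 1800 frames and each further minute 1798, so 0 further minute boundaries passed. Total skipped labels = 18 × 1 + 2 × 0 = 18.
Non-drop label index = 18082 + 18 = 18100; at 30 labels/s that is 00:10:03:10, i.e. DF 00:10:03;10.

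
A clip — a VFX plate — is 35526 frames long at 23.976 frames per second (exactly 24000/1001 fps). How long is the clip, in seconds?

Running time = 35526 / (24000/1001) = 1481.73025 s.

1481.73025 seconds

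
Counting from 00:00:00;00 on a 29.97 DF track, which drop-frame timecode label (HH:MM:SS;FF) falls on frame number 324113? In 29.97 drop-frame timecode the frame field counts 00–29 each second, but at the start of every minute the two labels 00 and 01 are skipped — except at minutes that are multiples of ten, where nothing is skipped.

Ten DF minutes hold 17982 frames, so frame 324113 lies in block 18 (frames 323676–341657) with 437 frames into that block.
The block's first minute is 1800 frames and the rest 1798 each; 437 frames reaches minute 0, so 18 × 18 + 0 × 2 = 324 labels have been skipped so far.
Adding those back, label number 324113 + 324 = 324437 at 30 labels/s is 10814 s + 17 f = 3 h 0 min 14 s frame 17, i.e. 03:00:14;17.

03:00:14;17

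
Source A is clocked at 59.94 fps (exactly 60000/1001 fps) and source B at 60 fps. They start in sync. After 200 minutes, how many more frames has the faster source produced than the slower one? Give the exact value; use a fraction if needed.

720000/1001 frames

200 min = 12000 s.
A emits 60000/1001 × 12000 = 720000000/1001 frames; B emits 60 × 12000 = 720000.
Difference = 720000/1001 frames (≈ 719.2807); B is ahead of A.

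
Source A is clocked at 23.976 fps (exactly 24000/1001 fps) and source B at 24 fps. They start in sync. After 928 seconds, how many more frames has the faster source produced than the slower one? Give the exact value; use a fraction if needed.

A emits 24000/1001 × 928 = 22272000/1001 frames; B emits 24 × 928 = 22272.
Difference = 22272/1001 frames (≈ 22.2498); B is ahead of A.

22272/1001 frames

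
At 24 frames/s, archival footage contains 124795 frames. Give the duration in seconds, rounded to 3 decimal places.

Running time = 124795 × 1/24 = 124795/24 s ≈ 5199.792 s.

5199.792 seconds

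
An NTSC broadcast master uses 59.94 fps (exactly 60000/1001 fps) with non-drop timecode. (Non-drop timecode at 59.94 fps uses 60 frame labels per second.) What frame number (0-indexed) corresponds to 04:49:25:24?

Total seconds to the label: (4 × 3600 + 49 × 60 + 25) = 17365.
Frame index = 17365 × 60 + 24 = 1041924.

1041924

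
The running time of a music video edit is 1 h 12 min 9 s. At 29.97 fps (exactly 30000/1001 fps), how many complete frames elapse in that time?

1 h 12 min 9 s = 4329 s.
Frames = 4329 × 30000/1001 = 9990000/77 ≈ 129740.2597.
Complete frames: 129740.

129740 frames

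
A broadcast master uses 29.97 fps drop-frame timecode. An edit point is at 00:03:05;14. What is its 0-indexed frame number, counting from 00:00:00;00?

5558

As if non-drop at 30 labels/s: (0 × 3600 + 3 × 60 + 5) × 30 + 14 = 5564.
Minute boundaries passed: 3; those not divisible by 10: 3 − 0 = 3; dropped labels = 2 × 3 = 6.
Actual frame index = 5564 − 6 = 5558.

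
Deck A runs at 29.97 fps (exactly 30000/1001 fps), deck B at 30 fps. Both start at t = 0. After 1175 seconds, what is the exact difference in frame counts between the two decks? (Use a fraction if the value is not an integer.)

35250/1001 frames

A emits 30000/1001 × 1175 = 35250000/1001 frames; B emits 30 × 1175 = 35250.
Difference = 35250/1001 frames (≈ 35.2148); B is ahead of A.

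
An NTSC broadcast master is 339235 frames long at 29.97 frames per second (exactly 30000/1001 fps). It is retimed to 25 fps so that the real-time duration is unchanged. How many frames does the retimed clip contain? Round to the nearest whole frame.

282979 frames

Frames at target rate = 339235 × (25) / (30000/1001) = 67914847/240 ≈ 282978.529.
Nearest whole frame: 282979.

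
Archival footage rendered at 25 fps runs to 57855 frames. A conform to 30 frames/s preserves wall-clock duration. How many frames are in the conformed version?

Frames at target rate = 57855 × (30) / (25) = 69426.

69426 frames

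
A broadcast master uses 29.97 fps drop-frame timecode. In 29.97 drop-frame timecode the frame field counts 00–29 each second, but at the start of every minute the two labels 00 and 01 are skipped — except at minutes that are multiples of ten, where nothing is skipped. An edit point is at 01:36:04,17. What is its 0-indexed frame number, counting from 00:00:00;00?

As if non-drop at 30 labels/s: (1 × 3600 + 36 × 60 + 4) × 30 + 17 = 172937.
Minute boundaries passed: 96; those not divisible by 10: 96 − 9 = 87; dropped labels = 2 × 87 = 174.
Actual frame index = 172937 − 174 = 172763.

172763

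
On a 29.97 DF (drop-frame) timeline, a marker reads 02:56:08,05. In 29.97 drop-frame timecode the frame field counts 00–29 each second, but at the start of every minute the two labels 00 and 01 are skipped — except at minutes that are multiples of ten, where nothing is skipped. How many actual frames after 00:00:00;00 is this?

316727

Complete 10-minute blocks: 17, each 17982 frames → 305694.
Remaining 6 whole minutes in the current block: 1800 + 5 × 1798 = 10790 frames.
Within the current minute: 8 × 30 + 5 − 2 = 243 (labels ;00/;01 skipped at this minute). Total = 305694 + 10790 + 243 = 316727.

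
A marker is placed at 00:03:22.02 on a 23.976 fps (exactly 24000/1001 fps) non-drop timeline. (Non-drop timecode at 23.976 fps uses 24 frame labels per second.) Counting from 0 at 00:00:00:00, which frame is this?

Total seconds to the label: (0 × 3600 + 3 × 60 + 22) = 202.
Frame index = 202 × 24 + 2 = 4850.

4850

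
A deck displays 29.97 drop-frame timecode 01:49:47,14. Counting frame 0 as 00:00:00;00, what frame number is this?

As if non-drop at 30 labels/s: (1 × 3600 + 49 × 60 + 47) × 30 + 14 = 197624.
Minute boundaries passed: 109; those not divisible by 10: 109 − 10 = 99; dropped labels = 2 × 99 = 198.
Actual frame index = 197624 − 198 = 197426.

197426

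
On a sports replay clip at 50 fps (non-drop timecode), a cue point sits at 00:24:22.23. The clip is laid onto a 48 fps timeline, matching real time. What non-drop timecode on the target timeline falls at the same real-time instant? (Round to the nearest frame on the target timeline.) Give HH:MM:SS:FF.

Source frame index: (0×3600 + 24×60 + 22) × 50 + 23 = 73123.
Real time: 73123 / (50) = 73123/50 s.
Target frame: (73123/50) × (48) = 1754952/25 ≈ 70198.080 → 70198.
At 48 labels/s: frame 70198 → 00:24:22:22.

00:24:22:22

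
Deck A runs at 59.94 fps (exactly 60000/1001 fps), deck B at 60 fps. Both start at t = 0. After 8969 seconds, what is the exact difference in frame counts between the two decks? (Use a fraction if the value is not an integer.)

538140/1001 frames

A emits 60000/1001 × 8969 = 538140000/1001 frames; B emits 60 × 8969 = 538140.
Difference = 538140/1001 frames (≈ 537.6024); B is ahead of A.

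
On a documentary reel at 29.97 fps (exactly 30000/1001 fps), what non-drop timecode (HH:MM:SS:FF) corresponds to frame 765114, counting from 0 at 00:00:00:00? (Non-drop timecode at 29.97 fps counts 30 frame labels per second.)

07:05:03:24

765114 ÷ 30 = 25503 full seconds, remainder 24 frames.
25503 s = 7 h 5 min 3 s.
Timecode: 07:05:03:24.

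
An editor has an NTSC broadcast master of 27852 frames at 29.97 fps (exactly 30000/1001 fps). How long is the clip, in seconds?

929.3284 seconds

Running time = 27852 / (30000/1001) = 929.3284 s.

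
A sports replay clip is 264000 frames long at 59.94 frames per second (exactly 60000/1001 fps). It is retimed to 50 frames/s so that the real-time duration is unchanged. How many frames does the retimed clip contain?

Target frames = source frames × (target rate / source rate) = 264000 × (50)/(60000/1001) = 264000 × 1001/1200 = 220220.

220220 frames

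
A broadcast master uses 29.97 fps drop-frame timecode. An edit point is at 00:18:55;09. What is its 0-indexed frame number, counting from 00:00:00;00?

34025

As if non-drop at 30 labels/s: (0 × 3600 + 18 × 60 + 55) × 30 + 9 = 34059.
Minute boundaries passed: 18; those not divisible by 10: 18 − 1 = 17; dropped labels = 2 × 17 = 34.
Actual frame index = 34059 − 34 = 34025.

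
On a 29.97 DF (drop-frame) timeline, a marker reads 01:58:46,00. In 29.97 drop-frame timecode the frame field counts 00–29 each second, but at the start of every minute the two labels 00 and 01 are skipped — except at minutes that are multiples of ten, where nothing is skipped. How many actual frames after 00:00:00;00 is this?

Complete 10-minute blocks: 11, each 17982 frames → 197802.
Remaining 8 whole minutes in the current block: 1800 + 7 × 1798 = 14386 frames.
Within the current minute: 46 × 30 + 0 − 2 = 1378 (labels ;00/;01 skipped at this minute). Total = 197802 + 14386 + 1378 = 213566.

213566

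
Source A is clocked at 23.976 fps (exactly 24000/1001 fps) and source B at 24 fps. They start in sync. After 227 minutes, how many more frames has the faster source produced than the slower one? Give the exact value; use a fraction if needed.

227 min = 13620 s.
A emits 24000/1001 × 13620 = 326880000/1001 frames; B emits 24 × 13620 = 326880.
Difference = 326880/1001 frames (≈ 326.5534); B is ahead of A.

326880/1001 frames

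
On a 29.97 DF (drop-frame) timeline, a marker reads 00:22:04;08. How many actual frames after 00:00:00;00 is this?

As if non-drop at 30 labels/s: (0 × 3600 + 22 × 60 + 4) × 30 + 8 = 39728.
Minute boundaries passed: 22; those not divisible by 10: 22 − 2 = 20; dropped labels = 2 × 20 = 40.
Actual frame index = 39728 − 40 = 39688.

39688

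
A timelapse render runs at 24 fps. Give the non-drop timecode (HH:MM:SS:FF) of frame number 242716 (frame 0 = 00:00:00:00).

02:48:33:04

242716 ÷ 24 = 10113 full seconds, remainder 4 frames.
10113 s = 2 h 48 min 33 s.
Timecode: 02:48:33:04.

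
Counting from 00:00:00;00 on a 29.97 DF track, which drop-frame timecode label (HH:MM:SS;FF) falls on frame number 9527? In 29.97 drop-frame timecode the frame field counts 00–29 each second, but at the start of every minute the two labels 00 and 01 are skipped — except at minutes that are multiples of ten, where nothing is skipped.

00:05:17;27

Ten DF minutes hold 17982 frames, so frame 9527 lies in block 0 (frames 0–17981) with 9527 frames into that block.
The block's first minute is 1800 frames and the rest 1798 each; 9527 frames reaches minute 5, so 0 × 18 + 5 × 2 = 10 labels have been skipped so far.
Adding those back, label number 9527 + 10 = 9537 at 30 labels/s is 317 s + 27 f = 0 h 5 min 17 s frame 27, i.e. 00:05:17;27.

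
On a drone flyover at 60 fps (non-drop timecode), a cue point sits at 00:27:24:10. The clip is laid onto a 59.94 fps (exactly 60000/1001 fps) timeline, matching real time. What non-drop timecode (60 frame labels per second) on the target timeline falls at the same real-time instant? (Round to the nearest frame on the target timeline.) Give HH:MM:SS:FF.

00:27:22:31

Source frame index: (0×3600 + 27×60 + 24) × 60 + 10 = 98650.
Real time: 98650 / (60) = 9865/6 s.
Target frame: (9865/6) × (60000/1001) = 98650000/1001 ≈ 98551.449 → 98551.
At 60 labels/s: frame 98551 → 00:27:22:31.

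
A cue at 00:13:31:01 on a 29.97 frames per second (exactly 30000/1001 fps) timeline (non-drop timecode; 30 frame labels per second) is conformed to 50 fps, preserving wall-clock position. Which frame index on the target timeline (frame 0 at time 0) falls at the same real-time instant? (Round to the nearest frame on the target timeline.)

frame 40592

Source frame index: (0×3600 + 13×60 + 31) × 30 + 1 = 24331.
Real time: 24331 / (30000/1001) = 24355331/30000 s.
Target frame: (24355331/30000) × (50) = 24355331/600 ≈ 40592.218 → 40592.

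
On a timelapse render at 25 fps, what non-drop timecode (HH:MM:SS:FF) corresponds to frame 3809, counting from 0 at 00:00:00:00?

3809 ÷ 25 = 152 full seconds, remainder 9 frames.
152 s = 0 h 2 min 32 s.
Timecode: 00:02:32:09.

00:02:32:09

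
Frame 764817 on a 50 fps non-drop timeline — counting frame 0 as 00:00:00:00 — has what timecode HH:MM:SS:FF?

764817 ÷ 50 = 15296 full seconds, remainder 17 frames.
15296 s = 4 h 14 min 56 s.
Timecode: 04:14:56:17.

04:14:56:17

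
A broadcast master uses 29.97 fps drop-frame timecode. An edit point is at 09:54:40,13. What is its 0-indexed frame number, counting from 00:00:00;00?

1069343

As if non-drop at 30 labels/s: (9 × 3600 + 54 × 60 + 40) × 30 + 13 = 1070413.
Minute boundaries passed: 594; those not divisible by 10: 594 − 59 = 535; dropped labels = 2 × 535 = 1070.
Actual frame index = 1070413 − 1070 = 1069343.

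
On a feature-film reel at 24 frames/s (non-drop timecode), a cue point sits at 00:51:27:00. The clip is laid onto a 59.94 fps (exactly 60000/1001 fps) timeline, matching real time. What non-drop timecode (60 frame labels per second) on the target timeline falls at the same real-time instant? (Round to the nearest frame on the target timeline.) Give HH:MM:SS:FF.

Source frame index: (0×3600 + 51×60 + 27) × 24 + 0 = 74088.
Real time: 74088 / (24) = 3087 s.
Target frame: (3087) × (60000/1001) = 26460000/143 ≈ 185034.965 → 185035.
At 60 labels/s: frame 185035 → 00:51:23:55.

00:51:23:55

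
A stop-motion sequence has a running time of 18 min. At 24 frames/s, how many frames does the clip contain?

18 min = 1080 s.
Frames = 1080 × 24 = 25920.

25920 frames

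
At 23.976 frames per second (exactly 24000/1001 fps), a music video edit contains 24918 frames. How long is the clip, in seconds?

1039.28825 seconds

Running time = 24918 / (24000/1001) = 1039.28825 s.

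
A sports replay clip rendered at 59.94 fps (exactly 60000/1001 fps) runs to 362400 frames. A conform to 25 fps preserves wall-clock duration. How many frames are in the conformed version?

Target frames = source frames × (target rate / source rate) = 362400 × (25)/(60000/1001) = 362400 × 1001/2400 = 151151.

151151 frames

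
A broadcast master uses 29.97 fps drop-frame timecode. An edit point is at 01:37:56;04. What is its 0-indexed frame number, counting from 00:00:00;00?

176108

As if non-drop at 30 labels/s: (1 × 3600 + 37 × 60 + 56) × 30 + 4 = 176284.
Minute boundaries passed: 97; those not divisible by 10: 97 − 9 = 88; dropped labels = 2 × 88 = 176.
Actual frame index = 176284 − 176 = 176108.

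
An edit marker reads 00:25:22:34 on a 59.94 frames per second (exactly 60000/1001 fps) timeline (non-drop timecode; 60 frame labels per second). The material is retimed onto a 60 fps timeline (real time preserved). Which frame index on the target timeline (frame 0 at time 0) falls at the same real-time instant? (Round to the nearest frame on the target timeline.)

Source frame index: (0×3600 + 25×60 + 22) × 60 + 34 = 91354.
Real time: 91354 / (60000/1001) = 45722677/30000 s.
Target frame: (45722677/30000) × (60) = 45722677/500 ≈ 91445.354 → 91445.

frame 91445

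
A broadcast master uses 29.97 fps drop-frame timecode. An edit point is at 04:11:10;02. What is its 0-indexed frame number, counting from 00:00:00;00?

As if non-drop at 30 labels/s: (4 × 3600 + 11 × 60 + 10) × 30 + 2 = 452102.
Minute boundaries passed: 251; those not divisible by 10: 251 − 25 = 226; dropped labels = 2 × 226 = 452.
Actual frame index = 452102 − 452 = 451650.

451650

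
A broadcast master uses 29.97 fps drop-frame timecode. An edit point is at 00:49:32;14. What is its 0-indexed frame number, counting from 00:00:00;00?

89084

As if non-drop at 30 labels/s: (0 × 3600 + 49 × 60 + 32) × 30 + 14 = 89174.
Minute boundaries passed: 49; those not divisible by 10: 49 − 4 = 45; dropped labels = 2 × 45 = 90.
Actual frame index = 89174 − 90 = 89084.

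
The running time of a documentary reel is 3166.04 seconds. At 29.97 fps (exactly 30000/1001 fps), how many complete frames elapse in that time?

94886 frames

Frames = 3166.04 × 30000/1001 = 94981200/1001 ≈ 94886.3137.
Complete frames: 94886.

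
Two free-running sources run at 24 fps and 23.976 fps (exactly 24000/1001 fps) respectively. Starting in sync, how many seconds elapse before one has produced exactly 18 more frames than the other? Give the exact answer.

750.75 seconds

The gap grows by |24000/1001 − 24| = 24/1001 frames per second.
Time for a 18-frame gap: 18 ÷ (24/1001) = 750.75 s.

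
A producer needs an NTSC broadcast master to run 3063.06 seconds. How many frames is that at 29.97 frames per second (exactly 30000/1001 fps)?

Frames = 3063.06 × 30000/1001 = 91800.

91800 frames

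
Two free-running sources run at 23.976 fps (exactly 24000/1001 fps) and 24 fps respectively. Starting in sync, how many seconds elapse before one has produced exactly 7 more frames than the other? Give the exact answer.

The gap grows by |24 − 24000/1001| = 24/1001 frames per second.
Time for a 7-frame gap: 7 ÷ (24/1001) = 7007/24 s.

7007/24 seconds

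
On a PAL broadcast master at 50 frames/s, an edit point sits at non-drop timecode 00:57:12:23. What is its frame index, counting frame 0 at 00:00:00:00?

Total seconds to the label: (0 × 3600 + 57 × 60 + 12) = 3432.
Frame index = 3432 × 50 + 23 = 171623.

frame 171623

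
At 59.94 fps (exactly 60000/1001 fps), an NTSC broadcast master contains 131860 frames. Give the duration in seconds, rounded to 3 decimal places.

2199.864 seconds

Running time = 131860 × 1001/60000 = 6599593/3000 s ≈ 2199.864 s.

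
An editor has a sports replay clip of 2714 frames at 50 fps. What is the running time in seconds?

54.28 seconds

Running time = 2714 / (50) = 54.28 s.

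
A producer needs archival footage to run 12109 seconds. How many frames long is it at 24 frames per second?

290616 frames

Frames = 12109 × 24 = 290616.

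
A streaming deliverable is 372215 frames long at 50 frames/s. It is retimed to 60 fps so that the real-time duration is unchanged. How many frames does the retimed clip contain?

446658 frames

Target frames = source frames × (target rate / source rate) = 372215 × (60)/(50) = 372215 × 6/5 = 446658.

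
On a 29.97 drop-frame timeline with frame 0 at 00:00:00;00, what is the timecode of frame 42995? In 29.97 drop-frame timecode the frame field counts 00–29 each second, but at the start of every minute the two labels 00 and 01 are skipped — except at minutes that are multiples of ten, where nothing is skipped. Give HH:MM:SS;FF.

Ten DF minutes hold 17982 frames, so frame 42995 lies in block 2 (frames 35964–53945) with 7031 frames into that block.
The block's first minute is 1800 frames and the rest 1798 each; 7031 frames reaches minute 3, so 2 × 18 + 3 × 2 = 42 labels have been skipped so far.
Adding those back, label number 42995 + 42 = 43037 at 30 labels/s is 1434 s + 17 f = 0 h 23 min 54 s frame 17, i.e. 00:23:54;17.

00:23:54;17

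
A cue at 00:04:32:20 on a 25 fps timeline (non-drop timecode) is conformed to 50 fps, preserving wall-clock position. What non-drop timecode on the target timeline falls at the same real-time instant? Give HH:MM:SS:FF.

00:04:32:40

Source frame index: (0×3600 + 4×60 + 32) × 25 + 20 = 6820.
Real time: 6820 / (25) = 1364/5 s.
Target frame: (1364/5) × (50) = 13640.
At 50 labels/s: frame 13640 → 00:04:32:40.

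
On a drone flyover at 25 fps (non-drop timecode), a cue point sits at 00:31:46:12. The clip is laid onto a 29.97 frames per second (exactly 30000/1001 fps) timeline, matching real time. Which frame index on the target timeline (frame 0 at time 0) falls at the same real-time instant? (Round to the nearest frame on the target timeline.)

Source frame index: (0×3600 + 31×60 + 46) × 25 + 12 = 47662.
Real time: 47662 / (25) = 47662/25 s.
Target frame: (47662/25) × (30000/1001) = 57194400/1001 ≈ 57137.263 → 57137.

frame 57137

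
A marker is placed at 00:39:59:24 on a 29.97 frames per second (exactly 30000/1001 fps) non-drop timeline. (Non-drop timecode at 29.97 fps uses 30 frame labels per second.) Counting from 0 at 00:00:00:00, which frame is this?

Total seconds to the label: (0 × 3600 + 39 × 60 + 59) = 2399.
Frame index = 2399 × 30 + 24 = 71994.

71994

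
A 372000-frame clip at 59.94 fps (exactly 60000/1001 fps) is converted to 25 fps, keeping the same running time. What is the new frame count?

Target frames = source frames × (target rate / source rate) = 372000 × (25)/(60000/1001) = 372000 × 1001/2400 = 155155.

155155 frames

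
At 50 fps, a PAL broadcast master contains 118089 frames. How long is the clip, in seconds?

Running time = 118089 / (50) = 2361.78 s.

2361.78 seconds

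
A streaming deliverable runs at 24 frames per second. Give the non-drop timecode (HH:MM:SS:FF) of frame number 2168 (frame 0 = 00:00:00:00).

2168 ÷ 24 = 90 full seconds, remainder 8 frames.
90 s = 0 h 1 min 30 s.
Timecode: 00:01:30:08.

00:01:30:08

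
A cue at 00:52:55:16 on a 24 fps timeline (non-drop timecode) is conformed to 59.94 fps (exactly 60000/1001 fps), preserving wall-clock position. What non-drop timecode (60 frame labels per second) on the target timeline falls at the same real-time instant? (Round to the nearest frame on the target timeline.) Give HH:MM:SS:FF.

00:52:52:30

Source frame index: (0×3600 + 52×60 + 55) × 24 + 16 = 76216.
Real time: 76216 / (24) = 9527/3 s.
Target frame: (9527/3) × (60000/1001) = 27220000/143 ≈ 190349.650 → 190350.
At 60 labels/s: frame 190350 → 00:52:52:30.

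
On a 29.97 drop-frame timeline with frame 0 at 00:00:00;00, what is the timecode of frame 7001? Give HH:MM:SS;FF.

Each 10-minute DF block holds 10 × 60 × 30 − 9 × 2 = 17982 frames. 7001 ÷ 17982 → 0 full blocks, remainder 7001.
Within the partial block the first minute is 1800 frames and each further minute 1798, so 3 further minute boundaries passed. Total skipped labels = 18 × 0 + 2 × 3 = 6.
Non-drop label index = 7001 + 6 = 7007; at 30 labels/s that is 00:03:53:17, i.e. DF 00:03:53;17.

00:03:53;17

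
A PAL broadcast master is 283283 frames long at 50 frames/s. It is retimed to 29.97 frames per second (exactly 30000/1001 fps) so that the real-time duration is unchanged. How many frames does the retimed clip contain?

169800 frames

Target frames = source frames × (target rate / source rate) = 283283 × (30000/1001)/(50) = 283283 × 600/1001 = 169800.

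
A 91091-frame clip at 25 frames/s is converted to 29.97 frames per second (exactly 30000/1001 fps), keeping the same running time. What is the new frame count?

109200 frames

Target frames = source frames × (target rate / source rate) = 91091 × (30000/1001)/(25) = 91091 × 1200/1001 = 109200.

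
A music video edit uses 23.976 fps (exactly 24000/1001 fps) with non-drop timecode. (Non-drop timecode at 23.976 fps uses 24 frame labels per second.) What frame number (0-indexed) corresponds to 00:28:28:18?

Total seconds to the label: (0 × 3600 + 28 × 60 + 28) = 1708.
Frame index = 1708 × 24 + 18 = 41010.

frame 41010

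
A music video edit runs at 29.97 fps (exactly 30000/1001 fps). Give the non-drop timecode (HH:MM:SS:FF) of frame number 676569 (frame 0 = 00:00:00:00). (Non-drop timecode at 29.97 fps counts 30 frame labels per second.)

676569 ÷ 30 = 22552 full seconds, remainder 9 frames.
22552 s = 6 h 15 min 52 s.
Timecode: 06:15:52:09.

06:15:52:09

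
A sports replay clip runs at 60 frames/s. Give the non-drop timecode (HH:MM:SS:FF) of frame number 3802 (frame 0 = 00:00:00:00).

3802 ÷ 60 = 63 full seconds, remainder 22 frames.
63 s = 0 h 1 min 3 s.
Timecode: 00:01:03:22.

00:01:03:22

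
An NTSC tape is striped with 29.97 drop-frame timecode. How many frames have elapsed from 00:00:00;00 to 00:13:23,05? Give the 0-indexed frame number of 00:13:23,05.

24071

Complete 10-minute blocks: 1, each 17982 frames → 17982.
Remaining 3 whole minutes in the current block: 1800 + 2 × 1798 = 5396 frames.
Within the current minute: 23 × 30 + 5 − 2 = 693 (labels ;00/;01 skipped at this minute). Total = 17982 + 5396 + 693 = 24071.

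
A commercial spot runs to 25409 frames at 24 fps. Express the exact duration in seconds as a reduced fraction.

25409/24 seconds

Running time = 25409 ÷ (24) = 25409 × 1/24 = 25409/24 s.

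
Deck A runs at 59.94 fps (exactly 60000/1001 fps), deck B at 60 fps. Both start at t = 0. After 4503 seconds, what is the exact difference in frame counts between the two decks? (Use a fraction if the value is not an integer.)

A emits 60000/1001 × 4503 = 270180000/1001 frames; B emits 60 × 4503 = 270180.
Difference = 270180/1001 frames (≈ 269.9101); B is ahead of A.

270180/1001 frames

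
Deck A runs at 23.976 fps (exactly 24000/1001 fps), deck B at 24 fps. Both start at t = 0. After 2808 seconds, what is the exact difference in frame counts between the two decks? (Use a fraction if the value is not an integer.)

5184/77 frames

A emits 24000/1001 × 2808 = 5184000/77 frames; B emits 24 × 2808 = 67392.
Difference = 5184/77 frames (≈ 67.3247); B is ahead of A.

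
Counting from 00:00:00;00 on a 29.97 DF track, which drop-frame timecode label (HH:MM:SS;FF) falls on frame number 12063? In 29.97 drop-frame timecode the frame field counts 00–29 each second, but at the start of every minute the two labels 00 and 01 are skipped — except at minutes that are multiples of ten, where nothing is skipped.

Ten DF minutes hold 17982 frames, so frame 12063 lies in block 0 (frames 0–17981) with 12063 frames into that block.
The block's first minute is 1800 frames and the rest 1798 each; 12063 frames reaches minute 6, so 0 × 18 + 6 × 2 = 12 labels have been skipped so far.
Adding those back, label number 12063 + 12 = 12075 at 30 labels/s is 402 s + 15 f = 0 h 6 min 42 s frame 15, i.e. 00:06:42;15.

00:06:42;15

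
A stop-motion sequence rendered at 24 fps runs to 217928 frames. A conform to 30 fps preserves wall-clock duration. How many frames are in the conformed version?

Target frames = source frames × (target rate / source rate) = 217928 × (30)/(24) = 217928 × 5/4 = 272410.

272410 frames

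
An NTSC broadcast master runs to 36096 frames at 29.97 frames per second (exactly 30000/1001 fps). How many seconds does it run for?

1204.4032 seconds

Running time = 36096 / (30000/1001) = 1204.4032 s.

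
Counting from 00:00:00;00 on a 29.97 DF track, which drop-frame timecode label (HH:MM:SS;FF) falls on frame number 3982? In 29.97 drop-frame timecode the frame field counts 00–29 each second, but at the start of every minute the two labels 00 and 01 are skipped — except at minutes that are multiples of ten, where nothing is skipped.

Each 10-minute DF block holds 10 × 60 × 30 − 9 × 2 = 17982 frames. 3982 ÷ 17982 → 0 full blocks, remainder 3982.
Within the partial block the first minute is 1800 frames and each further minute 1798, so 2 further minute boundaries passed. Total skipped labels = 18 × 0 + 2 × 2 = 4.
Non-drop label index = 3982 + 4 = 3986; at 30 labels/s that is 00:02:12:26, i.e. DF 00:02:12;26.

00:02:12;26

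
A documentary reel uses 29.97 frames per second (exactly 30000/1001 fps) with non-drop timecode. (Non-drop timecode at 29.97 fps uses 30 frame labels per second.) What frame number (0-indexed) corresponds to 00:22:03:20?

frame 39710

Total seconds to the label: (0 × 3600 + 22 × 60 + 3) = 1323.
Frame index = 1323 × 30 + 20 = 39710.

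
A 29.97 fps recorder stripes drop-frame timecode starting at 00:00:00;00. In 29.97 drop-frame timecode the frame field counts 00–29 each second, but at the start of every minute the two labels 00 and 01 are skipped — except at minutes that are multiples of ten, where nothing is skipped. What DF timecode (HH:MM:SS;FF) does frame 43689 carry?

00:24:17;23

Ten DF minutes hold 17982 frames, so frame 43689 lies in block 2 (frames 35964–53945) with 7725 frames into that block.
The block's first minute is 1800 frames and the rest 1798 each; 7725 frames reaches minute 4, so 2 × 18 + 4 × 2 = 44 labels have been skipped so far.
Adding those back, label number 43689 + 44 = 43733 at 30 labels/s is 1457 s + 23 f = 0 h 24 min 17 s frame 23, i.e. 00:24:17;23.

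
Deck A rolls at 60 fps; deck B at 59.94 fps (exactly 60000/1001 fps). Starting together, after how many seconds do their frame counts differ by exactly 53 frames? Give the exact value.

53053/60 seconds

The gap grows by |60000/1001 − 60| = 60/1001 frames per second.
Time for a 53-frame gap: 53 ÷ (60/1001) = 53053/60 s.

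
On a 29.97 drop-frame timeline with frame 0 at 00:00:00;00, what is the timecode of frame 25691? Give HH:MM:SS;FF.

00:14:17;07

Each 10-minute DF block holds 10 × 60 × 30 − 9 × 2 = 17982 frames. 25691 ÷ 17982 → 1 full block, remainder 7709.
Within the partial block the first minute is 1800 frames and each further minute 1798, so 4 further minute boundaries passed. Total skipped labels = 18 × 1 + 2 × 4 = 26.
Non-drop label index = 25691 + 26 = 25717; at 30 labels/s that is 00:14:17:07, i.e. DF 00:14:17;07.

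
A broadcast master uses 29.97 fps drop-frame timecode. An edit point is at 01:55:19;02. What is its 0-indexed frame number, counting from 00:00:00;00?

Complete 10-minute blocks: 11, each 17982 frames → 197802.
Remaining 5 whole minutes in the current block: 1800 + 4 × 1798 = 8992 frames.
Within the current minute: 19 × 30 + 2 − 2 = 570 (labels ;00/;01 skipped at this minute). Total = 197802 + 8992 + 570 = 207364.

207364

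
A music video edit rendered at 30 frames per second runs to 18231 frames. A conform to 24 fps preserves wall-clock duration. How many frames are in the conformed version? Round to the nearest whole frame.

Frames at target rate = 18231 × (24) / (30) = 72924/5 ≈ 14584.800.
Nearest whole frame: 14585.

14585 frames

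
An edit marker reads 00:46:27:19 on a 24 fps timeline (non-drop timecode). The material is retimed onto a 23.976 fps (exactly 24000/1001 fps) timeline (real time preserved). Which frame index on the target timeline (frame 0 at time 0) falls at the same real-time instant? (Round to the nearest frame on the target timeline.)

Source frame index: (0×3600 + 46×60 + 27) × 24 + 19 = 66907.
Real time: 66907 / (24) = 66907/24 s.
Target frame: (66907/24) × (24000/1001) = 66907000/1001 ≈ 66840.160 → 66840.

frame 66840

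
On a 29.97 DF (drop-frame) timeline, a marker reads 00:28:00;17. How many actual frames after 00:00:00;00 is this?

Complete 10-minute blocks: 2, each 17982 frames → 35964.
Remaining 8 whole minutes in the current block: 1800 + 7 × 1798 = 14386 frames.
Within the current minute: 0 × 30 + 17 − 2 = 15 (labels ;00/;01 skipped at this minute). Total = 35964 + 14386 + 15 = 50365.

50365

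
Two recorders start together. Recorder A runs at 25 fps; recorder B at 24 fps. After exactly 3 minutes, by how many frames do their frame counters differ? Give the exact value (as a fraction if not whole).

180 frames

3 min = 180 s.
A emits 25 × 180 = 4500 frames; B emits 24 × 180 = 4320.
Difference = 180 frames; B is behind A.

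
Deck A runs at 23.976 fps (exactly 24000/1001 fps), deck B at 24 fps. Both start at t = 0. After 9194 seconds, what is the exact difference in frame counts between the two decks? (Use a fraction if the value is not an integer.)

A emits 24000/1001 × 9194 = 220656000/1001 frames; B emits 24 × 9194 = 220656.
Difference = 220656/1001 frames (≈ 220.4356); B is ahead of A.

220656/1001 frames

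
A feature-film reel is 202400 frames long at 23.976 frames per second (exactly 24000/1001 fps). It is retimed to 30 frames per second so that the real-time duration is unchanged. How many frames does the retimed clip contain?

253253 frames

Target frames = source frames × (target rate / source rate) = 202400 × (30)/(24000/1001) = 202400 × 1001/800 = 253253.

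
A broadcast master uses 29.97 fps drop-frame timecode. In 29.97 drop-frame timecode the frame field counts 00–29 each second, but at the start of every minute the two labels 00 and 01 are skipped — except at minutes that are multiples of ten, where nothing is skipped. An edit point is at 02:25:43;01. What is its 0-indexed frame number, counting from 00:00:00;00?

As if non-drop at 30 labels/s: (2 × 3600 + 25 × 60 + 43) × 30 + 1 = 262291.
Minute boundaries passed: 145; those not divisible by 10: 145 − 14 = 131; dropped labels = 2 × 131 = 262.
Actual frame index = 262291 − 262 = 262029.

262029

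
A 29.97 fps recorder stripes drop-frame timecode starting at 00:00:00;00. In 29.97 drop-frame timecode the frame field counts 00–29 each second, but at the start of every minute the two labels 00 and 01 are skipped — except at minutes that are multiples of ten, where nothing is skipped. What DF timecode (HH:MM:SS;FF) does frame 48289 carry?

00:26:51;07

Ten DF minutes hold 17982 frames, so frame 48289 lies in block 2 (frames 35964–53945) with 12325 frames into that block.
The block's first minute is 1800 frames and the rest 1798 each; 12325 frames reaches minute 6, so 2 × 18 + 6 × 2 = 48 labels have been skipped so far.
Adding those back, label number 48289 + 48 = 48337 at 30 labels/s is 1611 s + 7 f = 0 h 26 min 51 s frame 7, i.e. 00:26:51;07.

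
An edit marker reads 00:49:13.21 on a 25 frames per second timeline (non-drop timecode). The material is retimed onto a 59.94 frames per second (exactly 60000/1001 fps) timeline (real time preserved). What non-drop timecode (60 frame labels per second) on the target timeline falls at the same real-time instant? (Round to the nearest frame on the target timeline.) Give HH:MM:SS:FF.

Source frame index: (0×3600 + 49×60 + 13) × 25 + 21 = 73846.
Real time: 73846 / (25) = 73846/25 s.
Target frame: (73846/25) × (60000/1001) = 177230400/1001 ≈ 177053.347 → 177053.
At 60 labels/s: frame 177053 → 00:49:10:53.

00:49:10:53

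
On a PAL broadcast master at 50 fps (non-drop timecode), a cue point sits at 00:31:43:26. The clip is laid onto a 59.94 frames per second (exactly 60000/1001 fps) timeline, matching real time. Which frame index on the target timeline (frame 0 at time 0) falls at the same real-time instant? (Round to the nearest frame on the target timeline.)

Source frame index: (0×3600 + 31×60 + 43) × 50 + 26 = 95176.
Real time: 95176 / (50) = 47588/25 s.
Target frame: (47588/25) × (60000/1001) = 114211200/1001 ≈ 114097.103 → 114097.

frame 114097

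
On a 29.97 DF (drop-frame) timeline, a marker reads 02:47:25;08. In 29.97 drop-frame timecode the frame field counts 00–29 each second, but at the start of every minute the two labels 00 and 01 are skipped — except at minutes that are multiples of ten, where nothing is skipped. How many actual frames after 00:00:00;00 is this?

Complete 10-minute blocks: 16, each 17982 frames → 287712.
Remaining 7 whole minutes in the current block: 1800 + 6 × 1798 = 12588 frames.
Within the current minute: 25 × 30 + 8 − 2 = 756 (labels ;00/;01 skipped at this minute). Total = 287712 + 12588 + 756 = 301056.

301056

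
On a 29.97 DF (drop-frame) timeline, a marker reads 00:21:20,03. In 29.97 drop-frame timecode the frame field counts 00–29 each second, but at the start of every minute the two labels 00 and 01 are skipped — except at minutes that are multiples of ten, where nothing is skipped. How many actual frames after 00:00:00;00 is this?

Complete 10-minute blocks: 2, each 17982 frames → 35964.
Remaining 1 whole minute in the current block: 1800 + 0 × 1798 = 1800 frames.
Within the current minute: 20 × 30 + 3 − 2 = 601 (labels ;00/;01 skipped at this minute). Total = 35964 + 1800 + 601 = 38365.

38365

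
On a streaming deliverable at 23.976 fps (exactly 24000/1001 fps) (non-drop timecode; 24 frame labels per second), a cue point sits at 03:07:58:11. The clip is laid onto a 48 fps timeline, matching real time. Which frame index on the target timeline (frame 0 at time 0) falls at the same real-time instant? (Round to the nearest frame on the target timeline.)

frame 541907

Source frame index: (3×3600 + 7×60 + 58) × 24 + 11 = 270683.
Real time: 270683 / (24000/1001) = 270953683/24000 s.
Target frame: (270953683/24000) × (48) = 270953683/500 ≈ 541907.366 → 541907.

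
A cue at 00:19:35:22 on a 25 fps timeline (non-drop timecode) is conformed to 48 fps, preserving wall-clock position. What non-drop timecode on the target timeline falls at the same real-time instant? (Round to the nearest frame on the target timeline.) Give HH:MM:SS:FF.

00:19:35:42

Source frame index: (0×3600 + 19×60 + 35) × 25 + 22 = 29397.
Real time: 29397 / (25) = 29397/25 s.
Target frame: (29397/25) × (48) = 1411056/25 ≈ 56442.240 → 56442.
At 48 labels/s: frame 56442 → 00:19:35:42.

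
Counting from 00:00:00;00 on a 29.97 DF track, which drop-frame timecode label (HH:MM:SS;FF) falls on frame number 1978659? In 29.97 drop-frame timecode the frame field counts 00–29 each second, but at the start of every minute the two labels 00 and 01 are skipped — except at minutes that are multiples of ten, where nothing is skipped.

Ten DF minutes hold 17982 frames, so frame 1978659 lies in block 110 (frames 1978020–1996001) with 639 frames into that block.
The block's first minute is 1800 frames and the rest 1798 each; 639 frames reaches minute 0, so 110 × 18 + 0 × 2 = 1980 labels have been skipped so far.
Adding those back, label number 1978659 + 1980 = 1980639 at 30 labels/s is 66021 s + 9 f = 18 h 20 min 21 s frame 9, i.e. 18:20:21;09.

18:20:21;09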